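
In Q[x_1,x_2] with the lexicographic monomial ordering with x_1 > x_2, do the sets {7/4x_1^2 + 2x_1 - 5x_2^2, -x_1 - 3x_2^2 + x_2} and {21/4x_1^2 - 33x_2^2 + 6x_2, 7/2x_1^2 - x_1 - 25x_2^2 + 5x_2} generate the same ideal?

Yes, the ideals are equal.

For a fixed monomial order, each ideal has a unique reduced Gröbner basis; comparing bases decides equality.
Buchberger on the first generating set:
f_1 = 7/4x_1^2 + 2x_1 - 5x_2^2, LT = x_1^2.
f_2 = -x_1 - 3x_2^2 + x_2, LT = x_1.

S(f_1,f_2): lcm = x_1^2. S = -3x_1x_2^2 + x_1x_2 + 8/7x_1 - 20/7x_2^2.
  leading term x_1x_2^2: subtract (3x_2^2)·f_2 from -3x_1x_2^2 + x_1x_2 + 8/7x_1 - 20/7x_2^2 → x_1x_2 + 8/7x_1 + 9x_2^4 - 3x_2^3 - 20/7x_2^2
  leading term x_1x_2: subtract (-x_2)·f_2 from x_1x_2 + 8/7x_1 + 9x_2^4 - 3x_2^3 - 20/7x_2^2 → 8/7x_1 + 9x_2^4 - 6x_2^3 - 13/7x_2^2
  leading term x_1: subtract (-8/7)·f_2 from 8/7x_1 + 9x_2^4 - 6x_2^3 - 13/7x_2^2 → 9x_2^4 - 6x_2^3 - 37/7x_2^2 + 8/7x_2
  leading term x_2^4: no divisor's leading term divides it; move 9x_2^4 to the remainder.
  leading term x_2^3: no divisor's leading term divides it; move -6x_2^3 to the remainder.
  leading term x_2^2: no divisor's leading term divides it; move -37/7x_2^2 to the remainder.
  leading term x_2: no divisor's leading term divides it; move 8/7x_2 to the remainder.
  remainder 9x_2^4 - 6x_2^3 - 37/7x_2^2 + 8/7x_2 ≠ 0; add g_3 = 9x_2^4 - 6x_2^3 - 37/7x_2^2 + 8/7x_2 to the basis.

S(f_1,g_3): leading monomials are coprime, so the S-polynomial reduces to 0 (Buchberger's first criterion).
S(f_2,g_3): leading monomials are coprime, so the S-polynomial reduces to 0 (Buchberger's first criterion).
Every S-polynomial of the final basis reduces to 0, so we have a Gröbner basis.
Inter-reduce: drop elements whose leading term is divisible by another's, tail-reduce, and make monic.
Reduced Gröbner basis: {x_1 + 3x_2^2 - x_2, x_2^4 - 2/3x_2^3 - 37/63x_2^2 + 8/63x_2}.

Buchberger on the second generating set:
h_1 = 21/4x_1^2 - 33x_2^2 + 6x_2, LT = x_1^2.
h_2 = 7/2x_1^2 - x_1 - 25x_2^2 + 5x_2, LT = x_1^2.

S(h_1,h_2): lcm = x_1^2. S = 2/7x_1 + 6/7x_2^2 - 2/7x_2.
  leading term x_1: no divisor's leading term divides it; move 2/7x_1 to the remainder.
  leading term x_2^2: no divisor's leading term divides it; move 6/7x_2^2 to the remainder.
  leading term x_2: no divisor's leading term divides it; move -2/7x_2 to the remainder.
  remainder 2/7x_1 + 6/7x_2^2 - 2/7x_2 ≠ 0; add k_3 = 2/7x_1 + 6/7x_2^2 - 2/7x_2 to the basis.

S(h_1,k_3): lcm = x_1^2. S = -3x_1x_2^2 + x_1x_2 - 44/7x_2^2 + 8/7x_2.
  leading term x_1x_2^2: subtract (-21/2x_2^2)·k_3 from -3x_1x_2^2 + x_1x_2 - 44/7x_2^2 + 8/7x_2 → x_1x_2 + 9x_2^4 - 3x_2^3 - 44/7x_2^2 + 8/7x_2
  leading term x_1x_2: subtract (7/2x_2)·k_3 from x_1x_2 + 9x_2^4 - 3x_2^3 - 44/7x_2^2 + 8/7x_2 → 9x_2^4 - 6x_2^3 - 37/7x_2^2 + 8/7x_2
  leading term x_2^4: no divisor's leading term divides it; move 9x_2^4 to the remainder.
  leading term x_2^3: no divisor's leading term divides it; move -6x_2^3 to the remainder.
  leading term x_2^2: no divisor's leading term divides it; move -37/7x_2^2 to the remainder.
  leading term x_2: no divisor's leading term divides it; move 8/7x_2 to the remainder.
  remainder 9x_2^4 - 6x_2^3 - 37/7x_2^2 + 8/7x_2 ≠ 0; add k_4 = 9x_2^4 - 6x_2^3 - 37/7x_2^2 + 8/7x_2 to the basis.

S(h_2,k_3): lcm = x_1^2. S = -3x_1x_2^2 + x_1x_2 - 2/7x_1 - 50/7x_2^2 + 10/7x_2.
  leading term x_1x_2^2: subtract (-21/2x_2^2)·k_3 from -3x_1x_2^2 + x_1x_2 - 2/7x_1 - 50/7x_2^2 + 10/7x_2 → x_1x_2 - 2/7x_1 + 9x_2^4 - 3x_2^3 - 50/7x_2^2 + 10/7x_2
  leading term x_1x_2: subtract (7/2x_2)·k_3 from x_1x_2 - 2/7x_1 + 9x_2^4 - 3x_2^3 - 50/7x_2^2 + 10/7x_2 → -2/7x_1 + 9x_2^4 - 6x_2^3 - 43/7x_2^2 + 10/7x_2
  leading term x_1: subtract (-1)·k_3 from -2/7x_1 + 9x_2^4 - 6x_2^3 - 43/7x_2^2 + 10/7x_2 → 9x_2^4 - 6x_2^3 - 37/7x_2^2 + 8/7x_2
  leading term x_2^4: subtract (1)·k_4 from 9x_2^4 - 6x_2^3 - 37/7x_2^2 + 8/7x_2 → 0
  remainder 0.

S(h_1,k_4): leading monomials are coprime, so the S-polynomial reduces to 0 (Buchberger's first criterion).
S(h_2,k_4): leading monomials are coprime, so the S-polynomial reduces to 0 (Buchberger's first criterion).
S(k_3,k_4): leading monomials are coprime, so the S-polynomial reduces to 0 (Buchberger's first criterion).
Every S-polynomial of the final basis reduces to 0, so we have a Gröbner basis.
Inter-reduce: drop elements whose leading term is divisible by another's, tail-reduce, and make monic.
Reduced Gröbner basis: {x_1 + 3x_2^2 - x_2, x_2^4 - 2/3x_2^3 - 37/63x_2^2 + 8/63x_2}.

Same reduced basis, so the two generating sets span the same ideal.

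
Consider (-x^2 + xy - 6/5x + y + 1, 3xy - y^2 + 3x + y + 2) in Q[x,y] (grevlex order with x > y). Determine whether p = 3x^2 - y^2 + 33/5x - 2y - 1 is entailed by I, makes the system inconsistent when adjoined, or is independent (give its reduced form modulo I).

First compute the reduced Gröbner basis of I by Buchberger's algorithm.
f_1 = -x^2 + xy - 6/5x + y + 1, LT = x^2.
f_2 = 3xy - y^2 + 3x + y + 2, LT = xy.

S(f_1,f_2): lcm = x^2y. S = -2/3xy^2 - x^2 + 13/15xy - y^2 - 2/3x - y.
  reduce S modulo (f_1, f_2):
  remainder -2/9y^3 - 3/5y^2 - 26/15y - 61/45 ≠ 0; add h_3 = -2/9y^3 - 3/5y^2 - 26/15y - 61/45 to the basis.

The other S-polynomials (S(f_1,h_3), S(f_2,h_3)) all reduce to 0 modulo the current basis, so we have a Gröbner basis.
Inter-reduce: drop elements whose leading term is divisible by another's, tail-reduce, and make monic.
Reduced Gröbner basis: {y^3 + 27/10y^2 + 39/5y + 61/10, x^2 - 1/3y^2 + 11/5x - 2/3y - 1/3, xy - 1/3y^2 + x + 1/3y + 2/3}.
Label its elements g_1 = y^3 + 27/10y^2 + 39/5y + 61/10, g_2 = x^2 - 1/3y^2 + 11/5x - 2/3y - 1/3, g_3 = xy - 1/3y^2 + x + 1/3y + 2/3.

Reduce p = 3x^2 - y^2 + 33/5x - 2y - 1 modulo G:
  leading term x^2: subtract (3)·g_2 from 3x^2 - y^2 + 33/5x - 2y - 1 → 0
  normal form = 0.
Since the normal form is 0, p ∈ I.

3x^2 - y^2 + 33/5x - 2y - 1 lies in I (it reduces to 0).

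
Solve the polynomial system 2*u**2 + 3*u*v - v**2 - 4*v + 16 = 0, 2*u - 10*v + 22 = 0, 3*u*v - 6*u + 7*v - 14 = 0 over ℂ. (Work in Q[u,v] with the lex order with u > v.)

{(-1, 2)}

Compute a lex Gröbner basis by Buchberger's algorithm.
f_1 = 2*u**2 + 3*u*v - v**2 - 4*v + 16, LT = u**2.
f_2 = 2*u - 10*v + 22, LT = u.
f_3 = 3*u*v - 6*u + 7*v - 14, LT = u*v.

S(f_1,f_2): lcm = u**2. S = 13/2*u*v - 11*u - 1/2*v**2 - 2*v + 8.
  reduce S modulo (f_1, f_2, f_3):
  remainder 32*v**2 - 257/2*v + 129 ≠ 0; add h_4 = 32*v**2 - 257/2*v + 129 to the basis.

S(f_1,f_3): lcm = u**2*v. S = 2*u**2 + 3/2*u*v**2 - 7/3*u*v + 14/3*u - 1/2*v**3 - 2*v**2 + 8*v.
  reduce S modulo (f_1, f_2, f_3, h_4):
  remainder 15989/12288*v - 15989/6144 ≠ 0; add h_5 = 15989/12288*v - 15989/6144 to the basis.

The other S-polynomials (S(f_2,f_3), S(f_1,h_4), S(f_2,h_4), S(f_3,h_4), S(f_1,h_5), S(f_2,h_5), S(f_3,h_5), S(h_4,h_5)) all reduce to 0 modulo the current basis, so we have a Gröbner basis.
Inter-reduce: drop elements whose leading term is divisible by another's, tail-reduce, and make monic.
Reduced Gröbner basis: {u + 1, v - 2}.

Elimination: the polynomial v - 2 lies in the elimination ideal for v, so v ∈ {2}. For each such v, the remaining basis elements (now univariate) give the rest of the solution.
  v = 2: the earlier basis element becomes u + 1 = 0, giving u = -1 — point (-1, 2).
This is the nonlinear analogue of row-reducing a linear system.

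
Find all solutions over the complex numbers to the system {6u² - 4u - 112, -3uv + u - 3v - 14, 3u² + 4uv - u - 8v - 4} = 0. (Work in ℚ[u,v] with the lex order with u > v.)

Compute a lex Gröbner basis by Buchberger's algorithm.
f_1 = 6u² - 4u - 112, LT = u².
f_2 = -3uv + u - 3v - 14, LT = uv.
f_3 = 3u² + 4uv - u - 8v - 4, LT = u².

S(f_1,f_2): lcm = u²v. S = ⅓u² - 5/3uv - 14/3u - 56/3v.
  leading term u²: subtract (1/18)·f_1 from ⅓u² - 5/3uv - 14/3u - 56/3v → -5/3uv - 40/9u - 56/3v + 56/9
  leading term uv: subtract (5/9)·f_2 from -5/3uv - 40/9u - 56/3v + 56/9 → -5u - 17v + 14
  leading term u: no divisor's leading term divides it; move -5u to the remainder.
  leading term v: no divisor's leading term divides it; move -17v to the remainder.
  leading term 1: no divisor's leading term divides it; move 14 to the remainder.
  remainder -5u - 17v + 14 ≠ 0; add h_4 = -5u - 17v + 14 to the basis.

S(f_1,f_3): lcm = u². S = -4/3uv - ⅓u + 8/3v - 52/3.
  leading term uv: subtract (4/9)·f_2 from -4/3uv - ⅓u + 8/3v - 52/3 → -7/9u + 4v - 100/9
  leading term u: subtract (7/45)·h_4 from -7/9u + 4v - 100/9 → 299/45v - 598/45
  leading term v: no divisor's leading term divides it; move 299/45v to the remainder.
  leading term 1: no divisor's leading term divides it; move -598/45 to the remainder.
  remainder 299/45v - 598/45 ≠ 0; add h_5 = 299/45v - 598/45 to the basis.

S(f_2,f_3): lcm = u²v. S = -⅓u² - 4/3uv² + 4/3uv + 14/3u + 8/3v² + 4/3v.
  leading term u²: subtract (-1/18)·f_1 from -⅓u² - 4/3uv² + 4/3uv + 14/3u + 8/3v² + 4/3v → -4/3uv² + 4/3uv + 40/9u + 8/3v² + 4/3v - 56/9
  leading term uv²: subtract (4/9v)·f_2 from -4/3uv² + 4/3uv + 40/9u + 8/3v² + 4/3v - 56/9 → 8/9uv + 40/9u + 4v² + 68/9v - 56/9
  leading term uv: subtract (-8/27)·f_2 from 8/9uv + 40/9u + 4v² + 68/9v - 56/9 → 128/27u + 4v² + 20/3v - 280/27
  leading term u: subtract (-128/135)·h_4 from 128/27u + 4v² + 20/3v - 280/27 → 4v² - 1276/135v + 392/135
  leading term v²: subtract (180/299v)·h_5 from 4v² - 1276/135v + 392/135 → -196/135v + 392/135
  leading term v: subtract (-196/897)·h_5 from -196/135v + 392/135 → 0
  remainder 0.

S(f_1,h_4): lcm = u². S = -17/5uv + 32/15u - 56/3.
  leading term uv: subtract (17/15)·f_2 from -17/5uv + 32/15u - 56/3 → u + 17/5v - 14/5
  leading term u: subtract (-⅕)·h_4 from u + 17/5v - 14/5 → 0
  remainder 0.

S(f_2,h_4): lcm = uv. S = -⅓u - 17/5v² + 19/5v + 14/3.
  leading term u: subtract (1/15)·h_4 from -⅓u - 17/5v² + 19/5v + 14/3 → -17/5v² + 74/15v + 56/15
  leading term v²: subtract (-153/299v)·h_5 from -17/5v² + 74/15v + 56/15 → -28/15v + 56/15
  leading term v: subtract (-84/299)·h_5 from -28/15v + 56/15 → 0
  remainder 0.

S(f_3,h_4): lcm = u². S = -31/15uv + 37/15u - 8/3v - 4/3.
  leading term uv: subtract (31/45)·f_2 from -31/15uv + 37/15u - 8/3v - 4/3 → 16/9u - ⅗v + 374/45
  leading term u: subtract (-16/45)·h_4 from 16/9u - ⅗v + 374/45 → -299/45v + 598/45
  leading term v: subtract (-1)·h_5 from -299/45v + 598/45 → 0
  remainder 0.

S(f_1,h_5): leading monomials are coprime, so the S-polynomial reduces to 0 (Buchberger's first criterion).
S(f_2,h_5): lcm = uv. S = 5/3u + v + 14/3.
  leading term u: subtract (-⅓)·h_4 from 5/3u + v + 14/3 → -14/3v + 28/3
  leading term v: subtract (-210/299)·h_5 from -14/3v + 28/3 → 0
  remainder 0.

S(f_3,h_5): leading monomials are coprime, so the S-polynomial reduces to 0 (Buchberger's first criterion).
S(h_4,h_5): leading monomials are coprime, so the S-polynomial reduces to 0 (Buchberger's first criterion).
Every S-polynomial of the final basis reduces to 0, so we have a Gröbner basis.
Inter-reduce: drop elements whose leading term is divisible by another's, tail-reduce, and make monic.
Reduced Gröbner basis: {u + 4, v - 2}.

Elimination: the polynomial v - 2 lies in the elimination ideal for v, so v ∈ {2}. For each such v, the remaining basis elements (now univariate) give the rest of the solution.
  v = 2: the earlier basis element becomes u + 4 = 0, giving u = -4 — point (-4, 2).

{(-4, 2)}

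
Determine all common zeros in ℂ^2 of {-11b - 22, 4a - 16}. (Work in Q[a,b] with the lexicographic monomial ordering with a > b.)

{(4, -2)}

Compute a lex Gröbner basis by Buchberger's algorithm.
f_1 = -11b - 22, LT = b.
f_2 = 4a - 16, LT = a.

The S-polynomials (S(f_1,f_2)) all reduce to 0 modulo the current basis, so we have a Gröbner basis.
Inter-reduce: drop elements whose leading term is divisible by another's, tail-reduce, and make monic.
Reduced Gröbner basis: {a - 4, b + 2}.

Elimination: the polynomial b + 2 lies in the elimination ideal for b, so b ∈ {-2}. For each such b, the remaining basis elements (now univariate) give the rest of the solution.
  b = -2: the earlier basis element becomes a - 4 = 0, giving a = 4 — point (4, -2).
Check: every point annihilates each of the original generators.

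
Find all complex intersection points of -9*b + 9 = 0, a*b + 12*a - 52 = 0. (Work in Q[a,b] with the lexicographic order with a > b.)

Compute a lex Gröbner basis by Buchberger's algorithm.
f_1 = -9*b + 9, LT = b.
f_2 = a*b + 12*a - 52, LT = a*b.

S(f_1,f_2): lcm = a*b. S = -13*a + 52.
  leading term a: no divisor's leading term divides it; move -13*a to the remainder.
  leading term 1: no divisor's leading term divides it; move 52 to the remainder.
  remainder -13*a + 52 ≠ 0; add h_3 = -13*a + 52 to the basis.

The other S-polynomials (S(f_1,h_3), S(f_2,h_3)) all reduce to 0 modulo the current basis, so we have a Gröbner basis.
Inter-reduce: drop elements whose leading term is divisible by another's, tail-reduce, and make monic.
Reduced Gröbner basis: {a - 4, b - 1}.

The lex basis is triangular: the last element involves only b. Solving b - 1 = 0 gives b ∈ {1}; substituting each value into the earlier elements determines the remaining variables.
  b = 1: the earlier basis element becomes a - 4 = 0, giving a = 4 — point (4, 1).
Zero-dimensionality of the ideal guarantees finitely many solutions over ℂ.

{(4, 1)}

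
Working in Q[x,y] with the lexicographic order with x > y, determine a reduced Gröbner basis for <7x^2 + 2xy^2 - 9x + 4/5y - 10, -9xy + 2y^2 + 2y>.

G = {x^2 - 9/7x + 4/63y^3 + 4/63y^2 + 4/35y - 10/7, xy - 2/9y^2 - 2/9y, y^4 + 16/9y^3 - 103/90y^2 - 236/9y}

f_1 = 7x^2 + 2xy^2 - 9x + 4/5y - 10, LT = x^2.
f_2 = -9xy + 2y^2 + 2y, LT = xy.

S(f_1,f_2): lcm = x^2y. S = 2/7xy^3 + 2/9xy^2 - 67/63xy + 4/35y^2 - 10/7y.
  leading term xy^3: subtract (-2/63y^2)·f_2 from 2/7xy^3 + 2/9xy^2 - 67/63xy + 4/35y^2 - 10/7y → 2/9xy^2 - 67/63xy + 4/63y^4 + 4/63y^3 + 4/35y^2 - 10/7y
  leading term xy^2: subtract (-2/81y)·f_2 from 2/9xy^2 - 67/63xy + 4/63y^4 + 4/63y^3 + 4/35y^2 - 10/7y → -67/63xy + 4/63y^4 + 64/567y^3 + 464/2835y^2 - 10/7y
  leading term xy: subtract (67/567)·f_2 from -67/63xy + 4/63y^4 + 64/567y^3 + 464/2835y^2 - 10/7y → 4/63y^4 + 64/567y^3 - 206/2835y^2 - 944/567y
  leading term y^4: no divisor's leading term divides it; move 4/63y^4 to the remainder.
  leading term y^3: no divisor's leading term divides it; move 64/567y^3 to the remainder.
  leading term y^2: no divisor's leading term divides it; move -206/2835y^2 to the remainder.
  leading term y: no divisor's leading term divides it; move -944/567y to the remainder.
  remainder 4/63y^4 + 64/567y^3 - 206/2835y^2 - 944/567y ≠ 0; add g_3 = 4/63y^4 + 64/567y^3 - 206/2835y^2 - 944/567y to the basis.

The other S-polynomials (S(f_1,g_3), S(f_2,g_3)) all reduce to 0 modulo the current basis, so we have a Gröbner basis.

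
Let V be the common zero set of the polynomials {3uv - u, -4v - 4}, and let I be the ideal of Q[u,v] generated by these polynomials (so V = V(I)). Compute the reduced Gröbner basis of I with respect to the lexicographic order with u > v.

G = {u, v + 1}

f_1 = 3uv - u, LT = uv.
f_2 = -4v - 4, LT = v.

S(f_1,f_2): lcm = uv. S = -4/3u.
  leading term u: no divisor's leading term divides it; move -4/3u to the remainder.
  remainder -4/3u ≠ 0; add g_3 = -4/3u to the basis.

The other S-polynomials (S(f_1,g_3), S(f_2,g_3)) all reduce to 0 modulo the current basis, so we have a Gröbner basis.
Inter-reduce: drop elements whose leading term is divisible by another's, tail-reduce, and make monic.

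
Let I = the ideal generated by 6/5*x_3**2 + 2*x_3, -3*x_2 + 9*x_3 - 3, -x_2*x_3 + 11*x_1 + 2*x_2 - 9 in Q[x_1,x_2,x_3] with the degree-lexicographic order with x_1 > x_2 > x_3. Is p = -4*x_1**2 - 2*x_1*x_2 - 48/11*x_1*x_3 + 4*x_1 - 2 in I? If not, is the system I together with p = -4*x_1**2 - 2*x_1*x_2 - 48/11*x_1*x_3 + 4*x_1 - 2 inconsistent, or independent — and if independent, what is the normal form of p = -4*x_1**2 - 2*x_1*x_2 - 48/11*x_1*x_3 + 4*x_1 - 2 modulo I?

-4*x_1**2 - 2*x_1*x_2 - 48/11*x_1*x_3 + 4*x_1 - 2 is independent of I; its normal form modulo I is -210/11*x_3.

First compute the reduced Gröbner basis of I by Buchberger's algorithm.
f_1 = 6/5*x_3**2 + 2*x_3, LT = x_3**2.
f_2 = -3*x_2 + 9*x_3 - 3, LT = x_2.
f_3 = -x_2*x_3 + 11*x_1 + 2*x_2 - 9, LT = x_2*x_3.

S(f_1,f_3): lcm = x_2*x_3**2. S = 11*x_1*x_3 + 11/3*x_2*x_3 - 9*x_3.
  reduce S modulo (f_1, f_2, f_3):
  remainder 11*x_1*x_3 - 31*x_3 ≠ 0; add h_4 = 11*x_1*x_3 - 31*x_3 to the basis.

S(f_2,f_3): lcm = x_2*x_3. S = -3*x_3**2 + 11*x_1 + 2*x_2 + x_3 - 9.
  reduce S modulo (f_1, f_2, f_3, h_4):
  remainder 11*x_1 + 12*x_3 - 11 ≠ 0; add h_5 = 11*x_1 + 12*x_3 - 11 to the basis.

The other S-polynomials (S(f_1,f_2), S(f_1,h_4), S(f_2,h_4), S(f_3,h_4), S(f_1,h_5), S(f_2,h_5), S(f_3,h_5), S(h_4,h_5)) all reduce to 0 modulo the current basis, so we have a Gröbner basis.
Inter-reduce: drop elements whose leading term is divisible by another's, tail-reduce, and make monic.
Reduced Gröbner basis: {x_3**2 + 5/3*x_3, x_1 + 12/11*x_3 - 1, x_2 - 3*x_3 + 1}.
Label its elements g_1 = x_3**2 + 5/3*x_3, g_2 = x_1 + 12/11*x_3 - 1, g_3 = x_2 - 3*x_3 + 1.

Reduce p = -4*x_1**2 - 2*x_1*x_2 - 48/11*x_1*x_3 + 4*x_1 - 2 modulo G:
  leading term x_1**2: subtract (-4*x_1)·g_2 from -4*x_1**2 - 2*x_1*x_2 - 48/11*x_1*x_3 + 4*x_1 - 2 → -2*x_1*x_2 - 2
  leading term x_1*x_2: subtract (-2*x_2)·g_2 from -2*x_1*x_2 - 2 → 24/11*x_2*x_3 - 2*x_2 - 2
  leading term x_2*x_3: subtract (24/11*x_3)·g_3 from 24/11*x_2*x_3 - 2*x_2 - 2 → 72/11*x_3**2 - 2*x_2 - 24/11*x_3 - 2
  leading term x_3**2: subtract (72/11)·g_1 from 72/11*x_3**2 - 2*x_2 - 24/11*x_3 - 2 → -2*x_2 - 144/11*x_3 - 2
  leading term x_2: subtract (-2)·g_3 from -2*x_2 - 144/11*x_3 - 2 → -210/11*x_3
  leading term x_3: no divisor's leading term divides it; move -210/11*x_3 to the remainder.
  normal form = -210/11*x_3.
The normal form is nonzero, so p ∉ I. Since p minus its normal form lies in I, I + (p) = I + (r) where r = -210/11*x_3; decide whether this ideal is the whole ring.
Run Buchberger on G together with r (pairs among the g_i already reduce to 0 since G is a Gröbner basis):
g_1 = x_3**2 + 5/3*x_3, LT = x_3**2.
g_2 = x_1 + 12/11*x_3 - 1, LT = x_1.
g_3 = x_2 - 3*x_3 + 1, LT = x_2.
r = -210/11*x_3, LT = x_3.

The S-polynomials (S(g_1,g_2), S(g_1,g_3), S(g_1,r), S(g_2,g_3), S(g_2,r), S(g_3,r)) all reduce to 0 modulo the current basis, so we have a Gröbner basis.
Inter-reduce: drop elements whose leading term is divisible by another's, tail-reduce, and make monic.
Reduced Gröbner basis: {x_1 - 1, x_2 + 1, x_3}.
The reduced Gröbner basis of I + (p) is {x_1 - 1, x_2 + 1, x_3} ≠ {1}, a proper ideal, so the enlarged system stays consistent: p is independent of I, with normal form -210/11*x_3.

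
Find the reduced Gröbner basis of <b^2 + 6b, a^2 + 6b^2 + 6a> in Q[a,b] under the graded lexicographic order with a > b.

G = {a^2 + 6a - 36b, b^2 + 6b}

f_1 = b^2 + 6b, LT = b^2.
f_2 = a^2 + 6b^2 + 6a, LT = a^2.

The S-polynomials (S(f_1,f_2)) all reduce to 0 modulo the current basis, so we have a Gröbner basis.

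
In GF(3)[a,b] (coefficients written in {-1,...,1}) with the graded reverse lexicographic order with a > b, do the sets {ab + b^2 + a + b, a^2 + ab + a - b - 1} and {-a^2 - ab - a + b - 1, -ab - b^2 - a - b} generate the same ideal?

No, the ideals differ.

For a fixed monomial order, each ideal has a unique reduced Gröbner basis; comparing bases decides equality.
Buchberger on the first generating set:
f_1 = ab + b^2 + a + b, LT = ab.
f_2 = a^2 + ab + a - b - 1, LT = a^2.

S(f_1,f_2): lcm = a^2b. S = a^2 + b^2 + b.
  leading term a^2: subtract (1)·f_2 from a^2 + b^2 + b → -ab + b^2 - a - b + 1
  leading term ab: subtract (-1)·f_1 from -ab + b^2 - a - b + 1 → -b^2 + 1
  leading term b^2: no divisor's leading term divides it; move -b^2 to the remainder.
  leading term 1: no divisor's leading term divides it; move 1 to the remainder.
  remainder -b^2 + 1 ≠ 0; add g_3 = -b^2 + 1 to the basis.

S(f_1,g_3): lcm = ab^2. S = b^3 + ab + b^2 + a.
  leading term b^3: subtract (-b)·g_3 from b^3 + ab + b^2 + a → ab + b^2 + a + b
  leading term ab: subtract (1)·f_1 from ab + b^2 + a + b → 0
  remainder 0.

S(f_2,g_3): leading monomials are coprime, so the S-polynomial reduces to 0 (Buchberger's first criterion).
Every S-polynomial of the final basis reduces to 0, so we have a Gröbner basis.
Inter-reduce: drop elements whose leading term is divisible by another's, tail-reduce, and make monic.
Reduced Gröbner basis: {a^2 + b + 1, ab + a + b + 1, b^2 - 1}.

Buchberger on the second generating set:
h_1 = -a^2 - ab - a + b - 1, LT = a^2.
h_2 = -ab - b^2 - a - b, LT = ab.

S(h_1,h_2): lcm = a^2b. S = -a^2 - b^2 + b.
  leading term a^2: subtract (1)·h_1 from -a^2 - b^2 + b → ab - b^2 + a + 1
  leading term ab: subtract (-1)·h_2 from ab - b^2 + a + 1 → b^2 - b + 1
  leading term b^2: no divisor's leading term divides it; move b^2 to the remainder.
  leading term b: no divisor's leading term divides it; move -b to the remainder.
  leading term 1: no divisor's leading term divides it; move 1 to the remainder.
  remainder b^2 - b + 1 ≠ 0; add k_3 = b^2 - b + 1 to the basis.

S(h_1,k_3): leading monomials are coprime, so the S-polynomial reduces to 0 (Buchberger's first criterion).
S(h_2,k_3): lcm = ab^2. S = b^3 - ab + b^2 - a.
  leading term b^3: subtract (b)·k_3 from b^3 - ab + b^2 - a → -ab - b^2 - a - b
  leading term ab: subtract (1)·h_2 from -ab - b^2 - a - b → 0
  remainder 0.

Every S-polynomial of the final basis reduces to 0, so we have a Gröbner basis.
Inter-reduce: drop elements whose leading term is divisible by another's, tail-reduce, and make monic.
Reduced Gröbner basis: {a^2 - 1, ab + a - b - 1, b^2 - b + 1}.

These differ, so the ideals are not equal.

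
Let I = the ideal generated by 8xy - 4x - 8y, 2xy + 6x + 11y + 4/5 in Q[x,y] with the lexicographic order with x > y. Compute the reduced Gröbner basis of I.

G = {x + 13/7y + 4/35, y^2 + 1/10y - 2/65}

f_1 = 8xy - 4x - 8y, LT = xy.
f_2 = 2xy + 6x + 11y + 4/5, LT = xy.

S(f_1,f_2): lcm = xy. S = -7/2x - 13/2y - 2/5.
  leading term x: no divisor's leading term divides it; move -7/2x to the remainder.
  leading term y: no divisor's leading term divides it; move -13/2y to the remainder.
  leading term 1: no divisor's leading term divides it; move -2/5 to the remainder.
  remainder -7/2x - 13/2y - 2/5 ≠ 0; add g_3 = -7/2x - 13/2y - 2/5 to the basis.

S(f_1,g_3): lcm = xy. S = -1/2x - 13/7y^2 - 39/35y.
  leading term x: subtract (1/7)·g_3 from -1/2x - 13/7y^2 - 39/35y → -13/7y^2 - 13/70y + 2/35
  leading term y^2: no divisor's leading term divides it; move -13/7y^2 to the remainder.
  leading term y: no divisor's leading term divides it; move -13/70y to the remainder.
  leading term 1: no divisor's leading term divides it; move 2/35 to the remainder.
  remainder -13/7y^2 - 13/70y + 2/35 ≠ 0; add g_4 = -13/7y^2 - 13/70y + 2/35 to the basis.

The other S-polynomials (S(f_2,g_3), S(f_1,g_4), S(f_2,g_4), S(g_3,g_4)) all reduce to 0 modulo the current basis, so we have a Gröbner basis.
Inter-reduce: drop elements whose leading term is divisible by another's, tail-reduce, and make monic.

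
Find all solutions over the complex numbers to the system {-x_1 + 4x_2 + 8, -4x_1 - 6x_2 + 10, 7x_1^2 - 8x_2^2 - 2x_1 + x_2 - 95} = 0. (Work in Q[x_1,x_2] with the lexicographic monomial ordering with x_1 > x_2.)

Compute a lex Gröbner basis by Buchberger's algorithm.
f_1 = -x_1 + 4x_2 + 8, LT = x_1.
f_2 = -4x_1 - 6x_2 + 10, LT = x_1.
f_3 = 7x_1^2 - 2x_1 - 8x_2^2 + x_2 - 95, LT = x_1^2.

S(f_1,f_2): lcm = x_1. S = -11/2x_2 - 11/2.
  leading term x_2: no divisor's leading term divides it; move -11/2x_2 to the remainder.
  leading term 1: no divisor's leading term divides it; move -11/2 to the remainder.
  remainder -11/2x_2 - 11/2 ≠ 0; add h_4 = -11/2x_2 - 11/2 to the basis.

S(f_1,f_3): lcm = x_1^2. S = -4x_1x_2 - 54/7x_1 + 8/7x_2^2 - 1/7x_2 + 95/7.
  leading term x_1x_2: subtract (4x_2)·f_1 from -4x_1x_2 - 54/7x_1 + 8/7x_2^2 - 1/7x_2 + 95/7 → -54/7x_1 - 104/7x_2^2 - 225/7x_2 + 95/7
  leading term x_1: subtract (54/7)·f_1 from -54/7x_1 - 104/7x_2^2 - 225/7x_2 + 95/7 → -104/7x_2^2 - 63x_2 - 337/7
  leading term x_2^2: subtract (208/77x_2)·h_4 from -104/7x_2^2 - 63x_2 - 337/7 → -337/7x_2 - 337/7
  leading term x_2: subtract (674/77)·h_4 from -337/7x_2 - 337/7 → 0
  remainder 0.

S(f_2,f_3): lcm = x_1^2. S = 3/2x_1x_2 - 31/14x_1 + 8/7x_2^2 - 1/7x_2 + 95/7.
  leading term x_1x_2: subtract (-3/2x_2)·f_1 from 3/2x_1x_2 - 31/14x_1 + 8/7x_2^2 - 1/7x_2 + 95/7 → -31/14x_1 + 50/7x_2^2 + 83/7x_2 + 95/7
  leading term x_1: subtract (31/14)·f_1 from -31/14x_1 + 50/7x_2^2 + 83/7x_2 + 95/7 → 50/7x_2^2 + 3x_2 - 29/7
  leading term x_2^2: subtract (-100/77x_2)·h_4 from 50/7x_2^2 + 3x_2 - 29/7 → -29/7x_2 - 29/7
  leading term x_2: subtract (58/77)·h_4 from -29/7x_2 - 29/7 → 0
  remainder 0.

S(f_1,h_4): leading monomials are coprime, so the S-polynomial reduces to 0 (Buchberger's first criterion).
S(f_2,h_4): leading monomials are coprime, so the S-polynomial reduces to 0 (Buchberger's first criterion).
S(f_3,h_4): leading monomials are coprime, so the S-polynomial reduces to 0 (Buchberger's first criterion).
Every S-polynomial of the final basis reduces to 0, so we have a Gröbner basis.
Inter-reduce: drop elements whose leading term is divisible by another's, tail-reduce, and make monic.
Reduced Gröbner basis: {x_1 - 4, x_2 + 1}.

The lex basis is triangular: the last element involves only x_2. Solving x_2 + 1 = 0 gives x_2 ∈ {-1}; substituting each value into the earlier elements determines the remaining variables.
  x_2 = -1: the earlier basis element becomes x_1 - 4 = 0, giving x_1 = 4 — point (4, -1).
Substituting each solution back into the original system confirms all equations vanish.
This is the nonlinear analogue of row-reducing a linear system.

{(4, -1)}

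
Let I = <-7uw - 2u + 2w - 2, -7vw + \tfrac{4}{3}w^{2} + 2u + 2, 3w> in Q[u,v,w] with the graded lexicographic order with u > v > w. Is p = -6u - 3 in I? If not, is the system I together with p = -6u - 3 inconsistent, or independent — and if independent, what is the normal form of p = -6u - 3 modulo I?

Adjoining -6u - 3 makes the ideal the whole ring: the system is inconsistent.

First compute the reduced Gröbner basis of I by Buchberger's algorithm.
f_1 = -7uw - 2u + 2w - 2, LT = uw.
f_2 = -7vw + \tfrac{4}{3}w^{2} + 2u + 2, LT = vw.
f_3 = 3w, LT = w.

S(f_1,f_2): lcm = uvw. S = \tfrac{4}{21}uw^{2} + \tfrac{2}{7}u^{2} + \tfrac{2}{7}uv - \tfrac{2}{7}vw + \tfrac{2}{7}u + \tfrac{2}{7}v.
  leading term uw^{2}: subtract (-\tfrac{4}{147}w)·f_1 from \tfrac{4}{21}uw^{2} + \tfrac{2}{7}u^{2} + \tfrac{2}{7}uv - \tfrac{2}{7}vw + \tfrac{2}{7}u + \tfrac{2}{7}v → \tfrac{2}{7}u^{2} + \tfrac{2}{7}uv - \tfrac{8}{147}uw - \tfrac{2}{7}vw + \tfrac{8}{147}w^{2} + \tfrac{2}{7}u + \tfrac{2}{7}v - \tfrac{8}{147}w
  leading term u^{2}: no divisor's leading term divides it; move \tfrac{2}{7}u^{2} to the remainder.
  leading term uv: no divisor's leading term divides it; move \tfrac{2}{7}uv to the remainder.
  leading term uw: subtract (\tfrac{8}{1029})·f_1 from -\tfrac{8}{147}uw - \tfrac{2}{7}vw + \tfrac{8}{147}w^{2} + \tfrac{2}{7}u + \tfrac{2}{7}v - \tfrac{8}{147}w → -\tfrac{2}{7}vw + \tfrac{8}{147}w^{2} + \tfrac{310}{1029}u + \tfrac{2}{7}v - \tfrac{24}{343}w + \tfrac{16}{1029}
  leading term vw: subtract (\tfrac{2}{49})·f_2 from -\tfrac{2}{7}vw + \tfrac{8}{147}w^{2} + \tfrac{310}{1029}u + \tfrac{2}{7}v - \tfrac{24}{343}w + \tfrac{16}{1029} → \tfrac{226}{1029}u + \tfrac{2}{7}v - \tfrac{24}{343}w - \tfrac{68}{1029}
  leading term u: no divisor's leading term divides it; move \tfrac{226}{1029}u to the remainder.
  leading term v: no divisor's leading term divides it; move \tfrac{2}{7}v to the remainder.
  leading term w: subtract (-\tfrac{8}{343})·f_3 from -\tfrac{24}{343}w - \tfrac{68}{1029} → -\tfrac{68}{1029}
  leading term 1: no divisor's leading term divides it; move -\tfrac{68}{1029} to the remainder.
  remainder \tfrac{2}{7}u^{2} + \tfrac{2}{7}uv + \tfrac{226}{1029}u + \tfrac{2}{7}v - \tfrac{68}{1029} ≠ 0; add h_4 = \tfrac{2}{7}u^{2} + \tfrac{2}{7}uv + \tfrac{226}{1029}u + \tfrac{2}{7}v - \tfrac{68}{1029} to the basis.

S(f_1,f_3): lcm = uw. S = \tfrac{2}{7}u - \tfrac{2}{7}w + \tfrac{2}{7}.
  leading term u: no divisor's leading term divides it; move \tfrac{2}{7}u to the remainder.
  leading term w: subtract (-\tfrac{2}{21})·f_3 from -\tfrac{2}{7}w + \tfrac{2}{7} → \tfrac{2}{7}
  leading term 1: no divisor's leading term divides it; move \tfrac{2}{7} to the remainder.
  remainder \tfrac{2}{7}u + \tfrac{2}{7} ≠ 0; add h_5 = \tfrac{2}{7}u + \tfrac{2}{7} to the basis.

The other S-polynomials (S(f_2,f_3), S(f_1,h_4), S(f_2,h_4), S(f_3,h_4), S(f_1,h_5), S(f_2,h_5), S(f_3,h_5), S(h_4,h_5)) all reduce to 0 modulo the current basis, so we have a Gröbner basis.
Inter-reduce: drop elements whose leading term is divisible by another's, tail-reduce, and make monic.
Reduced Gröbner basis: {u + 1, w}.
Label its elements g_1 = u + 1, g_2 = w.

Reduce p = -6u - 3 modulo G:
  leading term u: subtract (-6)·g_1 from -6u - 3 → 3
  leading term 1: no divisor's leading term divides it; move 3 to the remainder.
  normal form = 3.
The normal form is nonzero, so p ∉ I. Since p minus its normal form lies in I, I + (p) = I + (r) where r = 3; decide whether this ideal is the whole ring.
Here r = 3 is a nonzero constant, hence a unit: 1 ∈ I + (p), the Gröbner basis of I + (p) is {1}, and the enlarged system has no common solution — adjoining p is inconsistent.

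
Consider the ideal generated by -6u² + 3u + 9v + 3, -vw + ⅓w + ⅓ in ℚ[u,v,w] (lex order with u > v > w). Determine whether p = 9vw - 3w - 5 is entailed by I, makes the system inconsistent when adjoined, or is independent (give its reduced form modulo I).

Adjoining 9vw - 3w - 5 makes the ideal the whole ring: the system is inconsistent.

First compute the reduced Gröbner basis of I by Buchberger's algorithm.
f_1 = -6u² + 3u + 9v + 3, LT = u².
f_2 = -vw + ⅓w + ⅓, LT = vw.

The S-polynomials (S(f_1,f_2)) all reduce to 0 modulo the current basis, so we have a Gröbner basis.
Inter-reduce: drop elements whose leading term is divisible by another's, tail-reduce, and make monic.
Reduced Gröbner basis: {u² - ½u - 3/2v - ½, vw - ⅓w - ⅓}.
Label its elements g_1 = u² - ½u - 3/2v - ½, g_2 = vw - ⅓w - ⅓.

Reduce p = 9vw - 3w - 5 modulo G:
  leading term vw: subtract (9)·g_2 from 9vw - 3w - 5 → -2
  leading term 1: no divisor's leading term divides it; move -2 to the remainder.
  normal form = -2.
The normal form is nonzero, so p ∉ I. Since p minus its normal form lies in I, I + (p) = I + (r) where r = -2; decide whether this ideal is the whole ring.
Here r = -2 is a nonzero constant, hence a unit: 1 ∈ I + (p), the Gröbner basis of I + (p) is {1}, and the enlarged system has no common solution — adjoining p is inconsistent.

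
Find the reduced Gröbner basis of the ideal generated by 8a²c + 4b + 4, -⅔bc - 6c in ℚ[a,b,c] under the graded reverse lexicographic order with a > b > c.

f_1 = 8a²c + 4b + 4, LT = a²c.
f_2 = -⅔bc - 6c, LT = bc.

S(f_1,f_2): lcm = a²bc. S = -9a²c + ½b² + ½b.
  reduce S modulo (f_1, f_2):
  remainder ½b² + 5b + 9/2 ≠ 0; add g_3 = ½b² + 5b + 9/2 to the basis.

The other S-polynomials (S(f_1,g_3), S(f_2,g_3)) all reduce to 0 modulo the current basis, so we have a Gröbner basis.

G = {a²c + ½b + ½, b² + 10b + 9, bc + 9c}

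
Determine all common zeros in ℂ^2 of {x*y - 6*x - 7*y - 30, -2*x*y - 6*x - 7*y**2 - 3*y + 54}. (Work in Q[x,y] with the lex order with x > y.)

{(-1, -3), (-5/2 + sqrt(647)*I/2, 23/7 - sqrt(647)*I/7), (-5/2 - sqrt(647)*I/2, 23/7 + sqrt(647)*I/7)}

Compute a lex Gröbner basis by Buchberger's algorithm.
f_1 = x*y - 6*x - 7*y - 30, LT = x*y.
f_2 = -2*x*y - 6*x - 7*y**2 - 3*y + 54, LT = x*y.

S(f_1,f_2): lcm = x*y. S = -9*x - 7/2*y**2 - 17/2*y - 3.
  reduce S modulo (f_1, f_2):
  remainder -9*x - 7/2*y**2 - 17/2*y - 3 ≠ 0; add h_3 = -9*x - 7/2*y**2 - 17/2*y - 3 to the basis.

S(f_1,h_3): lcm = x*y. S = -6*x - 7/18*y**3 - 17/18*y**2 - 22/3*y - 30.
  reduce S modulo (f_1, f_2, h_3):
  remainder -7/18*y**3 + 25/18*y**2 - 5/3*y - 28 ≠ 0; add h_4 = -7/18*y**3 + 25/18*y**2 - 5/3*y - 28 to the basis.

The other S-polynomials (S(f_2,h_3), S(f_1,h_4), S(f_2,h_4), S(h_3,h_4)) all reduce to 0 modulo the current basis, so we have a Gröbner basis.
Inter-reduce: drop elements whose leading term is divisible by another's, tail-reduce, and make monic.
Reduced Gröbner basis: {x + 7/18*y**2 + 17/18*y + 1/3, y**3 - 25/7*y**2 + 30/7*y + 72}.

Elimination: the polynomial y**3 - 25/7*y**2 + 30/7*y + 72 lies in the elimination ideal for y, so y ∈ {-3, 23/7 - sqrt(647)*I/7, 23/7 + sqrt(647)*I/7}. For each such y, the remaining basis elements (now univariate) give the rest of the solution.
  y = -3: the earlier basis element becomes x + 1 = 0, giving x = -1 — point (-1, -3).
  y = 23/7 - sqrt(647)*I/7: the earlier basis element becomes x + 5/2 - sqrt(647)*I/2 = 0, giving x = -5/2 + sqrt(647)*I/2 — point (-5/2 + sqrt(647)*I/2, 23/7 - sqrt(647)*I/7).
  y = 23/7 + sqrt(647)*I/7: the earlier basis element becomes x + 5/2 + sqrt(647)*I/2 = 0, giving x = -5/2 - sqrt(647)*I/2 — point (-5/2 - sqrt(647)*I/2, 23/7 + sqrt(647)*I/7).
Zero-dimensionality of the ideal guarantees finitely many solutions over ℂ.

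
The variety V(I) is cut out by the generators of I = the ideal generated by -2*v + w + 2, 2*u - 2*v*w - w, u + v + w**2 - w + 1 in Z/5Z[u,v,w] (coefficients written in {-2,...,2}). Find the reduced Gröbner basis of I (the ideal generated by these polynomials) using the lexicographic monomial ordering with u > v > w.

G = {u - 2*w - 1, v + 2*w - 1, w**2 - w - 2}

f_1 = -2*v + w + 2, LT = v.
f_2 = 2*u - 2*v*w - w, LT = u.
f_3 = u + v + w**2 - w + 1, LT = u.

S(f_2,f_3): lcm = u. S = -v*w - v - w**2 - 2*w - 1.
  leading term v*w: subtract (-2*w)·f_1 from -v*w - v - w**2 - 2*w - 1 → -v + w**2 + 2*w - 1
  leading term v: subtract (-2)·f_1 from -v + w**2 + 2*w - 1 → w**2 - w - 2
  leading term w**2: no divisor's leading term divides it; move w**2 to the remainder.
  leading term w: no divisor's leading term divides it; move -w to the remainder.
  leading term 1: no divisor's leading term divides it; move -2 to the remainder.
  remainder w**2 - w - 2 ≠ 0; add g_4 = w**2 - w - 2 to the basis.

The other S-polynomials (S(f_1,f_2), S(f_1,f_3), S(f_1,g_4), S(f_2,g_4), S(f_3,g_4)) all reduce to 0 modulo the current basis, so we have a Gröbner basis.
Inter-reduce: drop elements whose leading term is divisible by another's, tail-reduce, and make monic.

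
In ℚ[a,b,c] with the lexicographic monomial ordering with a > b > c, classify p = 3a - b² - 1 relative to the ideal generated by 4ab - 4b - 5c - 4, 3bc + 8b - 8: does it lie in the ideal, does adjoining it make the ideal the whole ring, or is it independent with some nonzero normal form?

3a - b² - 1 is independent of I; its normal form modulo I is -b² + 45/32c² + 39/8c + 5.

First compute the reduced Gröbner basis of I by Buchberger's algorithm.
f_1 = 4ab - 4b - 5c - 4, LT = ab.
f_2 = 3bc + 8b - 8, LT = bc.

S(f_1,f_2): lcm = abc. S = -8/3ab + 8/3a - bc - 5/4c² - c.
  leading term ab: subtract (-⅔)·f_1 from -8/3ab + 8/3a - bc - 5/4c² - c → 8/3a - bc - 8/3b - 5/4c² - 13/3c - 8/3
  leading term a: no divisor's leading term divides it; move 8/3a to the remainder.
  leading term bc: subtract (-⅓)·f_2 from -bc - 8/3b - 5/4c² - 13/3c - 8/3 → -5/4c² - 13/3c - 16/3
  leading term c²: no divisor's leading term divides it; move -5/4c² to the remainder.
  leading term c: no divisor's leading term divides it; move -13/3c to the remainder.
  leading term 1: no divisor's leading term divides it; move -16/3 to the remainder.
  remainder 8/3a - 5/4c² - 13/3c - 16/3 ≠ 0; add h_3 = 8/3a - 5/4c² - 13/3c - 16/3 to the basis.

The other S-polynomials (S(f_1,h_3), S(f_2,h_3)) all reduce to 0 modulo the current basis, so we have a Gröbner basis.
Inter-reduce: drop elements whose leading term is divisible by another's, tail-reduce, and make monic.
Reduced Gröbner basis: {a - 15/32c² - 13/8c - 2, bc + 8/3b - 8/3}.
Label its elements g_1 = a - 15/32c² - 13/8c - 2, g_2 = bc + 8/3b - 8/3.

Reduce p = 3a - b² - 1 modulo G:
  leading term a: subtract (3)·g_1 from 3a - b² - 1 → -b² + 45/32c² + 39/8c + 5
  leading term b²: no divisor's leading term divides it; move -b² to the remainder.
  leading term c²: no divisor's leading term divides it; move 45/32c² to the remainder.
  leading term c: no divisor's leading term divides it; move 39/8c to the remainder.
  leading term 1: no divisor's leading term divides it; move 5 to the remainder.
  normal form = -b² + 45/32c² + 39/8c + 5.
The normal form is nonzero, so p ∉ I. Since p minus its normal form lies in I, I + (p) = I + (r) where r = -b² + 45/32c² + 39/8c + 5; decide whether this ideal is the whole ring.
Run Buchberger on G together with r (pairs among the g_i already reduce to 0 since G is a Gröbner basis):
g_1 = a - 15/32c² - 13/8c - 2, LT = a.
g_2 = bc + 8/3b - 8/3, LT = bc.
r = -b² + 45/32c² + 39/8c + 5, LT = b².

S(g_2,r): lcm = b²c. S = 8/3b² - 8/3b + 45/32c³ + 39/8c² + 5c.
  leading term b²: subtract (-8/3)·r from 8/3b² - 8/3b + 45/32c³ + 39/8c² + 5c → -8/3b + 45/32c³ + 69/8c² + 18c + 40/3
  leading term b: no divisor's leading term divides it; move -8/3b to the remainder.
  leading term c³: no divisor's leading term divides it; move 45/32c³ to the remainder.
  leading term c²: no divisor's leading term divides it; move 69/8c² to the remainder.
  leading term c: no divisor's leading term divides it; move 18c to the remainder.
  leading term 1: no divisor's leading term divides it; move 40/3 to the remainder.
  remainder -8/3b + 45/32c³ + 69/8c² + 18c + 40/3 ≠ 0; add m_4 = -8/3b + 45/32c³ + 69/8c² + 18c + 40/3 to the basis.

S(g_2,m_4): lcm = bc. S = 8/3b + 135/256c⁴ + 207/64c³ + 27/4c² + 5c - 8/3.
  leading term b: subtract (-1)·m_4 from 8/3b + 135/256c⁴ + 207/64c³ + 27/4c² + 5c - 8/3 → 135/256c⁴ + 297/64c³ + 123/8c² + 23c + 32/3
  leading term c⁴: no divisor's leading term divides it; move 135/256c⁴ to the remainder.
  leading term c³: no divisor's leading term divides it; move 297/64c³ to the remainder.
  leading term c²: no divisor's leading term divides it; move 123/8c² to the remainder.
  leading term c: no divisor's leading term divides it; move 23c to the remainder.
  leading term 1: no divisor's leading term divides it; move 32/3 to the remainder.
  remainder 135/256c⁴ + 297/64c³ + 123/8c² + 23c + 32/3 ≠ 0; add m_5 = 135/256c⁴ + 297/64c³ + 123/8c² + 23c + 32/3 to the basis.

The other S-polynomials (S(g_1,g_2), S(g_1,r), S(g_1,m_4), S(r,m_4), S(g_1,m_5), S(g_2,m_5), S(r,m_5), S(m_4,m_5)) all reduce to 0 modulo the current basis, so we have a Gröbner basis.
Inter-reduce: drop elements whose leading term is divisible by another's, tail-reduce, and make monic.
Reduced Gröbner basis: {a - 15/32c² - 13/8c - 2, b - 135/256c³ - 207/64c² - 27/4c - 5, c⁴ + 44/5c³ + 1312/45c² + 5888/135c + 8192/405}.
The reduced Gröbner basis of I + (p) is {a - 15/32c² - 13/8c - 2, b - 135/256c³ - 207/64c² - 27/4c - 5, c⁴ + 44/5c³ + 1312/45c² + 5888/135c + 8192/405} ≠ {1}, a proper ideal, so the enlarged system stays consistent: p is independent of I, with normal form -b² + 45/32c² + 39/8c + 5.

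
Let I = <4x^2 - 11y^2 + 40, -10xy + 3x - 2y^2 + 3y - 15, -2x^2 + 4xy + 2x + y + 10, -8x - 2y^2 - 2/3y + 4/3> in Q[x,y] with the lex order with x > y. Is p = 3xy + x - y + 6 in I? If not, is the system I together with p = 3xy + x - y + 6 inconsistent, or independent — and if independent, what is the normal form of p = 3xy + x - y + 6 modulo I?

First compute the reduced Gröbner basis of I by Buchberger's algorithm.
f_1 = 4x^2 - 11y^2 + 40, LT = x^2.
f_2 = -10xy + 3x - 2y^2 + 3y - 15, LT = xy.
f_3 = -2x^2 + 4xy + 2x + y + 10, LT = x^2.
f_4 = -8x - 2y^2 - 2/3y + 4/3, LT = x.

S(f_1,f_2): lcm = x^2y. S = 3/10x^2 - 1/5xy^2 + 3/10xy - 3/2x - 11/4y^3 + 10y.
  reduce S modulo (f_1, f_2, f_3, f_4):
  remainder -271/100y^3 + 537/500y^2 + 10491/1000y - 1799/500 ≠ 0; add h_5 = -271/100y^3 + 537/500y^2 + 10491/1000y - 1799/500 to the basis.

S(f_1,f_3): lcm = x^2. S = 2xy + x - 11/4y^2 + 1/2y + 15.
  reduce S modulo (f_1, f_2, f_3, f_4, h_5):
  remainder -71/20y^2 + 29/30y + 184/15 ≠ 0; add h_6 = -71/20y^2 + 29/30y + 184/15 to the basis.

S(f_1,f_4): lcm = x^2. S = -1/4xy^2 - 1/12xy + 1/6x - 11/4y^2 + 10.
  reduce S modulo (f_1, f_2, f_3, f_4, h_5, h_6):
  remainder -2795221/11082816y + 2795221/5541408 ≠ 0; add h_7 = -2795221/11082816y + 2795221/5541408 to the basis.

The other S-polynomials (S(f_2,f_3), S(f_2,f_4), S(f_3,f_4), S(f_1,h_5), S(f_2,h_5), S(f_3,h_5), S(f_4,h_5), S(f_1,h_6), S(f_2,h_6), S(f_3,h_6), S(f_4,h_6), S(h_5,h_6), S(f_1,h_7), S(f_2,h_7), S(f_3,h_7), S(f_4,h_7), S(h_5,h_7), S(h_6,h_7)) all reduce to 0 modulo the current basis, so we have a Gröbner basis.
Inter-reduce: drop elements whose leading term is divisible by another's, tail-reduce, and make monic.
Reduced Gröbner basis: {x + 1, y - 2}.
Label its elements g_1 = x + 1, g_2 = y - 2.

Reduce p = 3xy + x - y + 6 modulo G:
  leading term xy: subtract (3y)·g_1 from 3xy + x - y + 6 → x - 4y + 6
  leading term x: subtract (1)·g_1 from x - 4y + 6 → -4y + 5
  leading term y: subtract (-4)·g_2 from -4y + 5 → -3
  leading term 1: no divisor's leading term divides it; move -3 to the remainder.
  normal form = -3.
The normal form is nonzero, so p ∉ I. Since p minus its normal form lies in I, I + (p) = I + (r) where r = -3; decide whether this ideal is the whole ring.
Here r = -3 is a nonzero constant, hence a unit: 1 ∈ I + (p), the Gröbner basis of I + (p) is {1}, and the enlarged system has no common solution — adjoining p is inconsistent.

Adjoining 3xy + x - y + 6 makes the ideal the whole ring: the system is inconsistent.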